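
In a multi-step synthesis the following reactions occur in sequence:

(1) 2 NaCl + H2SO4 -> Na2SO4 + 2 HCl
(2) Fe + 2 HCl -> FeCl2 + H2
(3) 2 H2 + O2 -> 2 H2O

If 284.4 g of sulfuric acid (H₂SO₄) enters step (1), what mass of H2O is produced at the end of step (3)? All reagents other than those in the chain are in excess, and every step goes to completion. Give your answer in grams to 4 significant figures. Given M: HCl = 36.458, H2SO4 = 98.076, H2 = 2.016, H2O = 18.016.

n(H2SO4) = 284.4 / 98.076 = 2.8998 mol.
Reaction (1): H2SO4→HCl ratio 1:2 ⇒ n(HCl) = 5.7996 mol.
Reaction (2): HCl→H2 ratio 2:1 ⇒ n(H2) = 2.8998 mol.
Reaction (3): H2→H2O ratio 2:2 ⇒ n(H2O) = 2.8998 mol.
Mass of H2O = 2.8998 × 18.016 = 52.243 g.

52.24 g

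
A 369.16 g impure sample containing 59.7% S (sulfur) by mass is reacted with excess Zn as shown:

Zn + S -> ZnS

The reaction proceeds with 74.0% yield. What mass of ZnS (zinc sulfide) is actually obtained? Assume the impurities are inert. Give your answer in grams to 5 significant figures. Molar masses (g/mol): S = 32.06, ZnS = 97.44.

495.67 g

Pure S available = 369.16 g × 0.597 = 220.389 g.
n(S) = 220.389 g / 32.06 g/mol = 6.87425 mol.
From the equation the S:ZnS mole ratio is 1:1, so n(ZnS) = 6.87425 × 1/1 = 6.87425 mol.
Mass of ZnS = 6.87425 mol × 97.44 g/mol = 669.827 g.
Actual mass collected = 669.827 g × 0.740 = 495.672 g.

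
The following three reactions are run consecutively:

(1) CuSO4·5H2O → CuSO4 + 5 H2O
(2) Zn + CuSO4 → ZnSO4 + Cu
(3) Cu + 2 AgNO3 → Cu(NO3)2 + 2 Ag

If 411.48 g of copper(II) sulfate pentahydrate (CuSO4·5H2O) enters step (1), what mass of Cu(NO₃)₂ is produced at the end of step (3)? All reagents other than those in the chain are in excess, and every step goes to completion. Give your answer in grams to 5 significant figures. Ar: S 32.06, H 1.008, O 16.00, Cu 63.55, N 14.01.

M(CuSO4·5H2O) = 63.55 + 32.06 + 9(16.00) + 10(1.008) = 249.69 g/mol.
M(Cu(NO3)2) = 63.55 + 2(14.01) + 6(16.00) = 187.57 g/mol.
n(CuSO4·5H2O) = 411.48 / 249.69 = 1.64796 mol.
Reaction (1): CuSO4·5H2O→CuSO4 ratio 1:1 ⇒ n(CuSO4) = 1.64796 mol.
Reaction (2): CuSO4→Cu ratio 1:1 ⇒ n(Cu) = 1.64796 mol.
Reaction (3): Cu→Cu(NO3)2 ratio 1:1 ⇒ n(Cu(NO3)2) = 1.64796 mol.
Mass of Cu(NO3)2 = 1.64796 × 187.57 = 309.109 g.

309.11 g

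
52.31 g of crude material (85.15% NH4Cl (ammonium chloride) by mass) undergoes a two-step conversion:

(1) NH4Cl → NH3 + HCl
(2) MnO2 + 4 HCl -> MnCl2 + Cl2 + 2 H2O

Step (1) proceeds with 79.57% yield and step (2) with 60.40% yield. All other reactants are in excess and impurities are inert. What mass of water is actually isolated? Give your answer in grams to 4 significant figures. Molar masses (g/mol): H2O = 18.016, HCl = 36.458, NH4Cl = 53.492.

Pure NH4Cl = 52.31 × 0.8515 = 44.542 g.
n(NH4Cl) = 44.542 / 53.492 = 0.83268 mol.
Step 1 (NH4Cl:HCl = 1:1): theoretical n(HCl) = 0.83268 mol; at 79.57% yield, n(HCl) = 0.66257 mol.
Step 2 (HCl:H2O = 4:2): theoretical n(H2O) = 0.33128 mol, so theoretical mass = 0.33128 × 18.016 = 5.9684 g.
At 60.40% yield, actual mass of H2O = 5.9684 × 0.6040 = 3.6049 g.

3.605 g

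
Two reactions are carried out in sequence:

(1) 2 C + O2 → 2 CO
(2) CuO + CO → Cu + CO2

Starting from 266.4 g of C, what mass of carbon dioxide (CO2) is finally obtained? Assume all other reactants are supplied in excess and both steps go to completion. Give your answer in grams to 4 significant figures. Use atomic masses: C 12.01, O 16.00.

976.2 g

M(C) = 12.01 g/mol.
M(CO2) = 12.01 + 2(16.00) = 44.01 g/mol.
n(C) = 266.40 / 12.01 = 22.182 mol.
Step 1 gives a 2:2 ratio of C to CO, so n(CO) = 22.182 mol.
In step 2 the CO:CO2 ratio is 1:1, so n(CO2) = 22.182 mol.
Mass of CO2 = 22.182 × 44.01 = 976.21 g.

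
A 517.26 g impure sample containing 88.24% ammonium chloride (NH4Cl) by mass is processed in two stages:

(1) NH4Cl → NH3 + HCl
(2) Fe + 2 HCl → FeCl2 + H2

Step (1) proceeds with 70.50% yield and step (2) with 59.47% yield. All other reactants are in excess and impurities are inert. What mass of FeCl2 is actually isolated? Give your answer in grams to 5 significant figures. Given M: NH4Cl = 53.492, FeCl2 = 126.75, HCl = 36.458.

Pure NH4Cl = 517.26 × 0.8824 = 456.430 g.
n(NH4Cl) = 456.430 / 53.492 = 8.53268 mol.
Step 1 (NH4Cl:HCl = 1:1): theoretical n(HCl) = 8.53268 mol; at 70.50% yield, n(HCl) = 6.01554 mol.
Step 2 (HCl:FeCl2 = 2:1): theoretical n(FeCl2) = 3.00777 mol, so theoretical mass = 3.00777 × 126.75 = 381.235 g.
At 59.47% yield, actual mass of FeCl2 = 381.235 × 0.5947 = 226.720 g.

226.72 g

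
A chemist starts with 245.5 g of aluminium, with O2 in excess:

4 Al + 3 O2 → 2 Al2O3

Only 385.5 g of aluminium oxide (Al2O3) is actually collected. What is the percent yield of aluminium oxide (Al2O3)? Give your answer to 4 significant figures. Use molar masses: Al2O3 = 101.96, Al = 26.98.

n(Al) = 245.50 g / 26.98 g/mol = 9.0993 mol.
From the equation the Al:Al2O3 mole ratio is 4:2, so n(Al2O3) = 9.0993 × 2/4 = 4.5497 mol.
Mass of Al2O3 = 4.5497 mol × 101.96 g/mol = 463.88 g.
This is the theoretical yield. Percent yield = 385.5 g / 463.88 g × 100% = 83.103%.

83.10 %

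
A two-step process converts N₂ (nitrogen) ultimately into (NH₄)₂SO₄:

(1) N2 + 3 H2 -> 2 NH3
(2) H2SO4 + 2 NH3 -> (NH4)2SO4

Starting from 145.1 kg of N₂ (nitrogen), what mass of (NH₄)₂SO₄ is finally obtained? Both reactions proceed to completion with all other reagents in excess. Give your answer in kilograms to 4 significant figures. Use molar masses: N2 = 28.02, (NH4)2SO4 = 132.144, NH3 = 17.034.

145.1 kg = 145100 g.
n(N2) = 145100 / 28.02 = 5178.4 mol.
Step 1 gives a 1:2 ratio of N2 to NH3, so n(NH3) = 10357 mol.
In step 2 the NH3:(NH4)2SO4 ratio is 2:1, so n((NH4)2SO4) = 5178.4 mol.
Mass of (NH4)2SO4 = 5178.4 × 132.144 = 684300 g = 684.3 kg.

684.3 kg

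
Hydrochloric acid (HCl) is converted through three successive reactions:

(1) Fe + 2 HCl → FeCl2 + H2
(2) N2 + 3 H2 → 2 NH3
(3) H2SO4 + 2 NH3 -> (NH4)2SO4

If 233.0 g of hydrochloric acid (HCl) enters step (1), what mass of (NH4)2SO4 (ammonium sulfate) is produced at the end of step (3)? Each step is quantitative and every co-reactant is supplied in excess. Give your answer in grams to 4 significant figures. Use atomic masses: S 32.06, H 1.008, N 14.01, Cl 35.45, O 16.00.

140.8 g

M(HCl) = 1.008 + 35.45 = 36.458 g/mol.
M((NH4)2SO4) = 2(14.01) + 8(1.008) + 32.06 + 4(16.00) = 132.144 g/mol.
n(HCl) = 233.0 / 36.458 = 6.3909 mol.
Reaction (1): HCl→H2 ratio 2:1 ⇒ n(H2) = 3.1955 mol.
Reaction (2): H2→NH3 ratio 3:2 ⇒ n(NH3) = 2.1303 mol.
Reaction (3): NH3→(NH4)2SO4 ratio 2:1 ⇒ n((NH4)2SO4) = 1.0652 mol.
Mass of (NH4)2SO4 = 1.0652 × 132.144 = 140.75 g.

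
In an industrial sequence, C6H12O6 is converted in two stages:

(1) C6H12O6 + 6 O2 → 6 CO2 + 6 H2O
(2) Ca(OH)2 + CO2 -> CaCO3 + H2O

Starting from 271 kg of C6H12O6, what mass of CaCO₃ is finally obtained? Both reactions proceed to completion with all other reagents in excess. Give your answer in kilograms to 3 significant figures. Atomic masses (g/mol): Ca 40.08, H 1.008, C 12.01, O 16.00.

M(C6H12O6) = 6(12.01) + 12(1.008) + 6(16.00) = 180.156 g/mol.
M(CaCO3) = 40.08 + 12.01 + 3(16.00) = 100.09 g/mol.
271 kg = 271000 g.
n(C6H12O6) = 271000 / 180.156 = 1504 mol.
Step 1 gives a 1:6 ratio of C6H12O6 to CO2, so n(CO2) = 9026 mol.
In step 2 the CO2:CaCO3 ratio is 1:1, so n(CaCO3) = 9026 mol.
Mass of CaCO3 = 9026 × 100.09 = 903400 g = 903 kg.

903 kg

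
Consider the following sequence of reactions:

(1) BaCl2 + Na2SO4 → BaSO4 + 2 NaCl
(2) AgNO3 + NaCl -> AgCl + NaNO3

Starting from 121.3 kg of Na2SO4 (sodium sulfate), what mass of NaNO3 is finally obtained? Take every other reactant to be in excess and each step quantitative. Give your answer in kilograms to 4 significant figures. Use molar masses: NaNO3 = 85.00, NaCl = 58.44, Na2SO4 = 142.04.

121.3 kg = 121300 g.
n(Na2SO4) = 121300 / 142.04 = 853.98 mol.
Step 1 gives a 1:2 ratio of Na2SO4 to NaCl, so n(NaCl) = 1708.0 mol.
In step 2 the NaCl:NaNO3 ratio is 1:1, so n(NaNO3) = 1708.0 mol.
Mass of NaNO3 = 1708.0 × 85.00 = 145180 g = 145.2 kg.

145.2 kg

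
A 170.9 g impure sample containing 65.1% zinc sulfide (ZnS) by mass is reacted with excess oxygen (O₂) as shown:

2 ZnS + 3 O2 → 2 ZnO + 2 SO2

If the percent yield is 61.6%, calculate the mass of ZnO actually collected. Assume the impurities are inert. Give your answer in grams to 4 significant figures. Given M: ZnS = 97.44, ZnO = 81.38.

Pure ZnS available = 170.9 g × 0.651 = 111.26 g.
n(ZnS) = 111.26 g / 97.44 g/mol = 1.1418 mol.
From the equation the ZnS:ZnO mole ratio is 2:2, so n(ZnO) = 1.1418 × 2/2 = 1.1418 mol.
Mass of ZnO = 1.1418 mol × 81.38 g/mol = 92.919 g.
Actual mass collected = 92.919 g × 0.616 = 57.238 g.

57.24 g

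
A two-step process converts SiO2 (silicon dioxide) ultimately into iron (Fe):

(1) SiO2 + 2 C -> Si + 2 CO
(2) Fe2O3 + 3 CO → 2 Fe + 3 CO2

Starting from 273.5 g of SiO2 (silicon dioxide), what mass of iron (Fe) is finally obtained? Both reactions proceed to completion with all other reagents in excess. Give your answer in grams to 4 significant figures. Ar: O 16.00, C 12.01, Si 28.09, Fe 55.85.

M(SiO2) = 28.09 + 2(16.00) = 60.09 g/mol.
M(Fe) = 55.85 g/mol.
n(SiO2) = 273.50 / 60.09 = 4.5515 mol.
Step 1 gives a 1:2 ratio of SiO2 to CO, so n(CO) = 9.1030 mol.
In step 2 the CO:Fe ratio is 3:2, so n(Fe) = 6.0687 mol.
Mass of Fe = 6.0687 × 55.85 = 338.94 g.

338.9 g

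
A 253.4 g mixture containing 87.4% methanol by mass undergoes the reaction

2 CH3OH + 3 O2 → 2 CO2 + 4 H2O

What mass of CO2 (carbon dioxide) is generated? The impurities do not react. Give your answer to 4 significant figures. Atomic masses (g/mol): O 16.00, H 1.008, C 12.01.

Mass of pure CH3OH = 253.4 g × 0.874 = 221.47 g.
M(CH3OH) = 12.01 + 4(1.008) + 16.00 = 32.042 g/mol.
M(CO2) = 12.01 + 2(16.00) = 44.01 g/mol.
n(CH3OH) = 221.47 g / 32.042 g/mol = 6.9119 mol.
From the equation the CH3OH:CO2 mole ratio is 2:2, so n(CO2) = 6.9119 × 2/2 = 6.9119 mol.
Mass of CO2 = 6.9119 mol × 44.01 g/mol = 304.19 g.

304.2 g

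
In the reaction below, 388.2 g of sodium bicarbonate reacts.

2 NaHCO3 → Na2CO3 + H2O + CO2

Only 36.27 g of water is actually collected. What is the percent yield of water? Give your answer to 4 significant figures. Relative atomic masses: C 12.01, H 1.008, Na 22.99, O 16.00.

M(NaHCO3) = 22.99 + 1.008 + 12.01 + 3(16.00) = 84.008 g/mol.
M(H2O) = 2(1.008) + 16.00 = 18.016 g/mol.
n(NaHCO3) = 388.20 g / 84.008 g/mol = 4.6210 mol.
From the equation the NaHCO3:H2O mole ratio is 2:1, so n(H2O) = 4.6210 × 1/2 = 2.3105 mol.
Mass of H2O = 2.3105 mol × 18.016 g/mol = 41.626 g.
This is the theoretical yield. Percent yield = 36.27 g / 41.626 g × 100% = 87.133%.

87.13 %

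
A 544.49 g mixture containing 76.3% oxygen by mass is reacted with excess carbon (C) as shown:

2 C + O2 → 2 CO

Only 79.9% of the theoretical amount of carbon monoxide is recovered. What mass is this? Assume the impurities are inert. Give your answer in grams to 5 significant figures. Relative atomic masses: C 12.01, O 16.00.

Pure O2 available = 544.49 g × 0.763 = 415.446 g.
M(O2) = 2(16.00) = 32.00 g/mol.
M(CO) = 12.01 + 16.00 = 28.01 g/mol.
n(O2) = 415.446 g / 32.00 g/mol = 12.9827 mol.
From the equation the O2:CO mole ratio is 1:2, so n(CO) = 12.9827 × 2/1 = 25.9654 mol.
Mass of CO = 25.9654 mol × 28.01 g/mol = 727.290 g.
Actual mass collected = 727.290 g × 0.799 = 581.105 g.

581.10 g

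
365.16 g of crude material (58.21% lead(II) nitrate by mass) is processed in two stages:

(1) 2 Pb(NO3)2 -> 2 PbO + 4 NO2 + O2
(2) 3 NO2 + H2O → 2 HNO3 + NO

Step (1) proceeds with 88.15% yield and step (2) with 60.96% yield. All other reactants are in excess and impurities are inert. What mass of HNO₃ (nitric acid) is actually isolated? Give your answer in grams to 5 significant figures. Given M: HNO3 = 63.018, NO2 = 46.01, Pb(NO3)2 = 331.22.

28.976 g

Pure Pb(NO3)2 = 365.16 × 0.5821 = 212.560 g.
n(Pb(NO3)2) = 212.560 / 331.22 = 0.641748 mol.
Step 1 (Pb(NO3)2:NO2 = 2:4): theoretical n(NO2) = 1.28350 mol; at 88.15% yield, n(NO2) = 1.13140 mol.
Step 2 (NO2:HNO3 = 3:2): theoretical n(HNO3) = 0.754267 mol, so theoretical mass = 0.754267 × 63.018 = 47.5324 g.
At 60.96% yield, actual mass of HNO3 = 47.5324 × 0.6096 = 28.9758 g.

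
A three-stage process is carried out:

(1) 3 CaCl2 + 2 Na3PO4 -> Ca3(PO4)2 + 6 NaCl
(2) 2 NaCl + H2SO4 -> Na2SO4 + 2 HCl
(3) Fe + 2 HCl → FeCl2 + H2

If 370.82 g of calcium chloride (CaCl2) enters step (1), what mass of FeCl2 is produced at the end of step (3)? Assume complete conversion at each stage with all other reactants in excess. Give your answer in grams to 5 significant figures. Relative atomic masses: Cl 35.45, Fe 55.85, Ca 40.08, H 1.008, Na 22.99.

423.51 g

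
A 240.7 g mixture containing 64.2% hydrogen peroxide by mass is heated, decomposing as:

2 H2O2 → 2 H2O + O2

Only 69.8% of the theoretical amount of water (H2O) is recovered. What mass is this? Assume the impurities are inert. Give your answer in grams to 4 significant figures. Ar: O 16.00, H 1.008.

57.13 g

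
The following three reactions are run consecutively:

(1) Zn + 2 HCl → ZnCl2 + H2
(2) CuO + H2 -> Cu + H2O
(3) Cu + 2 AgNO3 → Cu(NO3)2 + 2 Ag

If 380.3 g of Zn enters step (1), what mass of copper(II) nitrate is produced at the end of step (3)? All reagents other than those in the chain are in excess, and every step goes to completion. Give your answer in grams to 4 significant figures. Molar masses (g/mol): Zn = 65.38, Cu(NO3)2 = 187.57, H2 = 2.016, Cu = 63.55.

n(Zn) = 380.3 / 65.38 = 5.8168 mol.
Reaction (1): Zn→H2 ratio 1:1 ⇒ n(H2) = 5.8168 mol.
Reaction (2): H2→Cu ratio 1:1 ⇒ n(Cu) = 5.8168 mol.
Reaction (3): Cu→Cu(NO3)2 ratio 1:1 ⇒ n(Cu(NO3)2) = 5.8168 mol.
Mass of Cu(NO3)2 = 5.8168 × 187.57 = 1091.1 g.

1091 g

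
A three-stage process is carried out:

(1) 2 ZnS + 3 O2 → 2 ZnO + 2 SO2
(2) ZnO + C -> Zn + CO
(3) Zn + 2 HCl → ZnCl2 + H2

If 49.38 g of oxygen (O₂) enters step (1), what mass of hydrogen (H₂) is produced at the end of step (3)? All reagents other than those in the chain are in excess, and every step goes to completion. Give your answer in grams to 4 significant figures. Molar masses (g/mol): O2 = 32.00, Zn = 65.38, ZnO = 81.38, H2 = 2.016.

n(O2) = 49.38 / 32.00 = 1.5431 mol.
Reaction (1): O2→ZnO ratio 3:2 ⇒ n(ZnO) = 1.0288 mol.
Reaction (2): ZnO→Zn ratio 1:1 ⇒ n(Zn) = 1.0288 mol.
Reaction (3): Zn→H2 ratio 1:1 ⇒ n(H2) = 1.0288 mol.
Mass of H2 = 1.0288 × 2.016 = 2.0740 g.

2.074 g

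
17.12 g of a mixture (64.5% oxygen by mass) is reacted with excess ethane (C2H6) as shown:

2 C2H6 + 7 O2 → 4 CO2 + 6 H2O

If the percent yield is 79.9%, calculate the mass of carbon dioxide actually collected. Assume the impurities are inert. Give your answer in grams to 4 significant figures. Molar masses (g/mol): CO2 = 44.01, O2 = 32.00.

Pure O2 available = 17.12 g × 0.645 = 11.042 g.
n(O2) = 11.042 g / 32.00 g/mol = 0.34508 mol.
From the equation the O2:CO2 mole ratio is 7:4, so n(CO2) = 0.34508 × 4/7 = 0.19719 mol.
Mass of CO2 = 0.19719 mol × 44.01 g/mol = 8.6781 g.
Actual mass collected = 8.6781 g × 0.799 = 6.9338 g.

6.934 g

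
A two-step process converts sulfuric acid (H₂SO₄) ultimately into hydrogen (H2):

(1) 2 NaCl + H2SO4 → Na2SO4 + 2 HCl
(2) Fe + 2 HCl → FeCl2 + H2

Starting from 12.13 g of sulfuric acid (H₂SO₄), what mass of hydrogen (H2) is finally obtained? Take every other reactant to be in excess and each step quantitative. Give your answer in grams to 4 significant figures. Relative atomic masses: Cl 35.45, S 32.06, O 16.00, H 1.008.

0.2493 g

M(H2SO4) = 2(1.008) + 32.06 + 4(16.00) = 98.076 g/mol.
M(H2) = 2(1.008) = 2.016 g/mol.
n(H2SO4) = 12.130 / 98.076 = 0.12368 mol.
Step 1 gives a 1:2 ratio of H2SO4 to HCl, so n(HCl) = 0.24736 mol.
In step 2 the HCl:H2 ratio is 2:1, so n(H2) = 0.12368 mol.
Mass of H2 = 0.12368 × 2.016 = 0.24934 g.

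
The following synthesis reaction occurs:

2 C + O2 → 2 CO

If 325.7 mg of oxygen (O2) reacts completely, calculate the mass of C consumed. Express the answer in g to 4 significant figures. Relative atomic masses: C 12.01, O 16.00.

M(O2) = 2(16.00) = 32.00 g/mol.
M(C) = 12.01 g/mol.
Convert: 325.7 mg = 0.32570 g.
n(O2) = 0.32570 g / 32.00 g/mol = 0.010178 mol.
From the equation the O2:C mole ratio is 1:2, so n(C) = 0.010178 × 2/1 = 0.020356 mol.
Mass of C = 0.020356 mol × 12.01 g/mol = 0.24448 g.

0.2445 g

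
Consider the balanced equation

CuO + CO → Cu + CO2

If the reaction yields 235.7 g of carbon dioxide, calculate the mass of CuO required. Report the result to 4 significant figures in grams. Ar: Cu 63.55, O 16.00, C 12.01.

426.0 g

M(CO2) = 12.01 + 2(16.00) = 44.01 g/mol.
M(CuO) = 63.55 + 16.00 = 79.55 g/mol.
n(CO2) = 235.70 g / 44.01 g/mol = 5.3556 mol.
From the equation the CO2:CuO mole ratio is 1:1, so n(CuO) = 5.3556 × 1/1 = 5.3556 mol.
Mass of CuO = 5.3556 mol × 79.55 g/mol = 426.04 g.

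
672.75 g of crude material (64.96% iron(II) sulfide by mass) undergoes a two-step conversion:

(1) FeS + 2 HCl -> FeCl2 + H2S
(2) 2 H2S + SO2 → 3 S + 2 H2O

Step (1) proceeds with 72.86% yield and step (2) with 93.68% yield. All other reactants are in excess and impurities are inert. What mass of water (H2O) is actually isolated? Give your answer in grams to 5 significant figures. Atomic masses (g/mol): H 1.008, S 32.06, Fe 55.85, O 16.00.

Pure FeS = 672.75 × 0.6496 = 437.018 g.
M(FeS) = 55.85 + 32.06 = 87.91 g/mol.
M(H2O) = 2(1.008) + 16.00 = 18.016 g/mol.
n(FeS) = 437.018 / 87.91 = 4.97120 mol.
Step 1 (FeS:H2S = 1:1): theoretical n(H2S) = 4.97120 mol; at 72.86% yield, n(H2S) = 3.62202 mol.
Step 2 (H2S:H2O = 2:2): theoretical n(H2O) = 3.62202 mol, so theoretical mass = 3.62202 × 18.016 = 65.2543 g.
At 93.68% yield, actual mass of H2O = 65.2543 × 0.9368 = 61.1302 g.

61.130 g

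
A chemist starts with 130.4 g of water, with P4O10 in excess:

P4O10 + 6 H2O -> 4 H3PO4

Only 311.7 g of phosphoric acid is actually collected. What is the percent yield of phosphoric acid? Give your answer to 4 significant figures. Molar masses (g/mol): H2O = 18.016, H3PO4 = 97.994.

65.92 %

n(H2O) = 130.40 g / 18.016 g/mol = 7.2380 mol.
From the equation the H2O:H3PO4 mole ratio is 6:4, so n(H3PO4) = 7.2380 × 4/6 = 4.8253 mol.
Mass of H3PO4 = 4.8253 mol × 97.994 g/mol = 472.85 g.
This is the theoretical yield. Percent yield = 311.7 g / 472.85 g × 100% = 65.919%.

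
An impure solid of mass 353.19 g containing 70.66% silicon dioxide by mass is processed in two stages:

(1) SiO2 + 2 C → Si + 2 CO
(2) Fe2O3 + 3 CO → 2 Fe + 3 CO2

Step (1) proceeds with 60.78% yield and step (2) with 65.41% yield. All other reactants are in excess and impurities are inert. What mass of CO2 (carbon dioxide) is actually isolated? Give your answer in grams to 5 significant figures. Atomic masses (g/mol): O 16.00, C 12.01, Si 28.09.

145.33 g

Pure SiO2 = 353.19 × 0.7066 = 249.564 g.
M(SiO2) = 28.09 + 2(16.00) = 60.09 g/mol.
M(CO2) = 12.01 + 2(16.00) = 44.01 g/mol.
n(SiO2) = 249.564 / 60.09 = 4.15317 mol.
Step 1 (SiO2:CO = 1:2): theoretical n(CO) = 8.30634 mol; at 60.78% yield, n(CO) = 5.04859 mol.
Step 2 (CO:CO2 = 3:3): theoretical n(CO2) = 5.04859 mol, so theoretical mass = 5.04859 × 44.01 = 222.189 g.
At 65.41% yield, actual mass of CO2 = 222.189 × 0.6541 = 145.334 g.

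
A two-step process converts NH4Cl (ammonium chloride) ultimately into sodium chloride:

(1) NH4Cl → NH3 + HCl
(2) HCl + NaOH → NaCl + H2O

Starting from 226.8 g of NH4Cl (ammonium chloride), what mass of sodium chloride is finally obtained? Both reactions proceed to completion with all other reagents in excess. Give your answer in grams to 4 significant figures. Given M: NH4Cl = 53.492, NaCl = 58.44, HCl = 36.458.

n(NH4Cl) = 226.80 / 53.492 = 4.2399 mol.
Step 1 gives a 1:1 ratio of NH4Cl to HCl, so n(HCl) = 4.2399 mol.
In step 2 the HCl:NaCl ratio is 1:1, so n(NaCl) = 4.2399 mol.
Mass of NaCl = 4.2399 × 58.44 = 247.78 g.

247.8 g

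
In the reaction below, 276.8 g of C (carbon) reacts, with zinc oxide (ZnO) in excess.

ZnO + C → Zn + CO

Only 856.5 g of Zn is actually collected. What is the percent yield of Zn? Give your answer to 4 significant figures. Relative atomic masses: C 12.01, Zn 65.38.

56.84 %

M(C) = 12.01 g/mol.
M(Zn) = 65.38 g/mol.
n(C) = 276.80 g / 12.01 g/mol = 23.047 mol.
From the equation the C:Zn mole ratio is 1:1, so n(Zn) = 23.047 × 1/1 = 23.047 mol.
Mass of Zn = 23.047 mol × 65.38 g/mol = 1506.8 g.
This is the theoretical yield. Percent yield = 856.5 g / 1506.8 g × 100% = 56.841%.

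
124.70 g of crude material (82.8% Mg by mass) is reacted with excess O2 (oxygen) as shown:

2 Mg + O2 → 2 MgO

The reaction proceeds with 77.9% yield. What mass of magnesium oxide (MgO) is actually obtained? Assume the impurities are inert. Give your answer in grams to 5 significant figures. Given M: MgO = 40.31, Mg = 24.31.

Pure Mg available = 124.70 g × 0.828 = 103.252 g.
n(Mg) = 103.252 g / 24.31 g/mol = 4.24729 mol.
From the equation the Mg:MgO mole ratio is 2:2, so n(MgO) = 4.24729 × 2/2 = 4.24729 mol.
Mass of MgO = 4.24729 mol × 40.31 g/mol = 171.208 g.
Actual mass collected = 171.208 g × 0.779 = 133.371 g.

133.37 g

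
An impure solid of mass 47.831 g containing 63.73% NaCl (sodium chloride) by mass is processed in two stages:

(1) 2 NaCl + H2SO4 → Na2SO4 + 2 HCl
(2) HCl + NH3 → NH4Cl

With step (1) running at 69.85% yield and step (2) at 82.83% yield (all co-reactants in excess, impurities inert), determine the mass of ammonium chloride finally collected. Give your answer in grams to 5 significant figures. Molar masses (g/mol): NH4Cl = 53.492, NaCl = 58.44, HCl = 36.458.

16.143 g

Pure NaCl = 47.831 × 0.6373 = 30.4827 g.
n(NaCl) = 30.4827 / 58.44 = 0.521607 mol.
Step 1 (NaCl:HCl = 2:2): theoretical n(HCl) = 0.521607 mol; at 69.85% yield, n(HCl) = 0.364342 mol.
Step 2 (HCl:NH4Cl = 1:1): theoretical n(NH4Cl) = 0.364342 mol, so theoretical mass = 0.364342 × 53.492 = 19.4894 g.
At 82.83% yield, actual mass of NH4Cl = 19.4894 × 0.8283 = 16.1431 g.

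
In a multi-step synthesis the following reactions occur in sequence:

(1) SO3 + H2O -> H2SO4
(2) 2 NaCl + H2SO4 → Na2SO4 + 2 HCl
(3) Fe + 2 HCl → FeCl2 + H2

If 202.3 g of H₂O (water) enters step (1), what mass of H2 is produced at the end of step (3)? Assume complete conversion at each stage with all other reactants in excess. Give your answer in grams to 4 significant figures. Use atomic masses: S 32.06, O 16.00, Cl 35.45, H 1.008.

M(H2O) = 2(1.008) + 16.00 = 18.016 g/mol.
M(H2) = 2(1.008) = 2.016 g/mol.
n(H2O) = 202.3 / 18.016 = 11.229 mol.
Reaction (1): H2O→H2SO4 ratio 1:1 ⇒ n(H2SO4) = 11.229 mol.
Reaction (2): H2SO4→HCl ratio 1:2 ⇒ n(HCl) = 22.458 mol.
Reaction (3): HCl→H2 ratio 2:1 ⇒ n(H2) = 11.229 mol.
Mass of H2 = 11.229 × 2.016 = 22.637 g.

22.64 g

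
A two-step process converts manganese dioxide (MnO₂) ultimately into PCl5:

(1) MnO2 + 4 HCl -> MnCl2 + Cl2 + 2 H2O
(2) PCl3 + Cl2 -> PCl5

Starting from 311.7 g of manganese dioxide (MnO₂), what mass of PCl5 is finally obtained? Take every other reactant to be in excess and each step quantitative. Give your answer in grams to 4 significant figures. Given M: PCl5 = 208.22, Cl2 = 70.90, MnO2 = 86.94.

746.5 g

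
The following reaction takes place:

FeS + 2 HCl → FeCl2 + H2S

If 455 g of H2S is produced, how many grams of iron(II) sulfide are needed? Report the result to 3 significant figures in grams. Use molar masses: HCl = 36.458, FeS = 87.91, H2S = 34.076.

n(H2S) = 455.0 g / 34.076 g/mol = 13.35 mol.
From the equation the H2S:FeS mole ratio is 1:1, so n(FeS) = 13.35 × 1/1 = 13.35 mol.
Mass of FeS = 13.35 mol × 87.91 g/mol = 1174 g.

1170 g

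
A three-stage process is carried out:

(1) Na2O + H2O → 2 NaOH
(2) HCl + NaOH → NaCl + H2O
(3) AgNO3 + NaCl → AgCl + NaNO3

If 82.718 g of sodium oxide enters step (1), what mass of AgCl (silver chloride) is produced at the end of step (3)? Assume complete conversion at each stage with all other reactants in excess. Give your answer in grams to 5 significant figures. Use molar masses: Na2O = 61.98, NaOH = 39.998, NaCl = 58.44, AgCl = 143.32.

382.55 g

n(Na2O) = 82.718 / 61.98 = 1.33459 mol.
Reaction (1): Na2O→NaOH ratio 1:2 ⇒ n(NaOH) = 2.66918 mol.
Reaction (2): NaOH→NaCl ratio 1:1 ⇒ n(NaCl) = 2.66918 mol.
Reaction (3): NaCl→AgCl ratio 1:1 ⇒ n(AgCl) = 2.66918 mol.
Mass of AgCl = 2.66918 × 143.32 = 382.547 g.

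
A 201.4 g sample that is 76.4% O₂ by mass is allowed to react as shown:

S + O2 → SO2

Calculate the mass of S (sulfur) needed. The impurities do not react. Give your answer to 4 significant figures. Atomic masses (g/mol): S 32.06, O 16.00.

Mass of pure O2 = 201.4 g × 0.764 = 153.87 g.
M(O2) = 2(16.00) = 32.00 g/mol.
M(S) = 32.06 g/mol.
n(O2) = 153.87 g / 32.00 g/mol = 4.8084 mol.
From the equation the O2:S mole ratio is 1:1, so n(S) = 4.8084 × 1/1 = 4.8084 mol.
Mass of S = 4.8084 mol × 32.06 g/mol = 154.16 g.

154.2 g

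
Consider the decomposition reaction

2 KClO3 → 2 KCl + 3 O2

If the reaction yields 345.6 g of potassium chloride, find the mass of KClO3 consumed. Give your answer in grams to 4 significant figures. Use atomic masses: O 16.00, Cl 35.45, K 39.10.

M(KCl) = 39.10 + 35.45 = 74.55 g/mol.
M(KClO3) = 39.10 + 35.45 + 3(16.00) = 122.55 g/mol.
n(KCl) = 345.60 g / 74.55 g/mol = 4.6358 mol.
From the equation the KCl:KClO3 mole ratio is 2:2, so n(KClO3) = 4.6358 × 2/2 = 4.6358 mol.
Mass of KClO3 = 4.6358 mol × 122.55 g/mol = 568.12 g.

568.1 g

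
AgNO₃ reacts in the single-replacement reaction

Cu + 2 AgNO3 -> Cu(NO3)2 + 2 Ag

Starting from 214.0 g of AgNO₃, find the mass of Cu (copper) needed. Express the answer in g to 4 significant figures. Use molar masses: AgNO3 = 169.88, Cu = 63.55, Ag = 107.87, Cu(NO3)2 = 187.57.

40.03 g

n(AgNO3) = 214.00 g / 169.88 g/mol = 1.2597 mol.
From the equation the AgNO3:Cu mole ratio is 2:1, so n(Cu) = 1.2597 × 1/2 = 0.62986 mol.
Mass of Cu = 0.62986 mol × 63.55 g/mol = 40.027 g.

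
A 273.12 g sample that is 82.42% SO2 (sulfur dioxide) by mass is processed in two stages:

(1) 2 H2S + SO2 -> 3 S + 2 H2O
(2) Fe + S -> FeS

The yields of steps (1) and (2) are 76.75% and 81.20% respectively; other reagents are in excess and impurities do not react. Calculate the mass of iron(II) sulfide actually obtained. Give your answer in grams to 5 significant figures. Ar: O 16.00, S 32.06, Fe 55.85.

577.55 g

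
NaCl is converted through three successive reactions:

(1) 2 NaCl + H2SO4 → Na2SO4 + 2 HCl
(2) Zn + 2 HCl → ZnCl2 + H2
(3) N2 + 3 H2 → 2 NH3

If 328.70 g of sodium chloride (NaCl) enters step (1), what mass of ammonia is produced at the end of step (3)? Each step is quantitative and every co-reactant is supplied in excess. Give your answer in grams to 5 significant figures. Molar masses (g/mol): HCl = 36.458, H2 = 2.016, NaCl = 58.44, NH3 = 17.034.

31.936 g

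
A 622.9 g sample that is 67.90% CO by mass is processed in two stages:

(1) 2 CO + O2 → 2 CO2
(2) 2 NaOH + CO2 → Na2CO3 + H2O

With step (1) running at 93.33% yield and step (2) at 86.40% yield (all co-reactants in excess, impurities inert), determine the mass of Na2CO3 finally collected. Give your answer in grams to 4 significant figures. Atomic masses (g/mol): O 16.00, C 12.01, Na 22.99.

Pure CO = 622.9 × 0.6790 = 422.95 g.
M(CO) = 12.01 + 16.00 = 28.01 g/mol.
M(Na2CO3) = 2(22.99) + 12.01 + 3(16.00) = 105.99 g/mol.
n(CO) = 422.95 / 28.01 = 15.100 mol.
Step 1 (CO:CO2 = 2:2): theoretical n(CO2) = 15.100 mol; at 93.33% yield, n(CO2) = 14.093 mol.
Step 2 (CO2:Na2CO3 = 1:1): theoretical n(Na2CO3) = 14.093 mol, so theoretical mass = 14.093 × 105.99 = 1493.7 g.
At 86.40% yield, actual mass of Na2CO3 = 1493.7 × 0.8640 = 1290.6 g.

1291 g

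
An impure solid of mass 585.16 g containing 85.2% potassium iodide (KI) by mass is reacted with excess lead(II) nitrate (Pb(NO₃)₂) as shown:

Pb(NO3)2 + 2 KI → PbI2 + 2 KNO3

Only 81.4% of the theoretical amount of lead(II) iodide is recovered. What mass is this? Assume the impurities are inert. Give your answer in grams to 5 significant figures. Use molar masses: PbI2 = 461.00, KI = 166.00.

Pure KI available = 585.16 g × 0.852 = 498.556 g.
n(KI) = 498.556 g / 166.00 g/mol = 3.00335 mol.
From the equation the KI:PbI2 mole ratio is 2:1, so n(PbI2) = 3.00335 × 1/2 = 1.50168 mol.
Mass of PbI2 = 1.50168 mol × 461.00 g/mol = 692.272 g.
Actual mass collected = 692.272 g × 0.814 = 563.510 g.

563.51 g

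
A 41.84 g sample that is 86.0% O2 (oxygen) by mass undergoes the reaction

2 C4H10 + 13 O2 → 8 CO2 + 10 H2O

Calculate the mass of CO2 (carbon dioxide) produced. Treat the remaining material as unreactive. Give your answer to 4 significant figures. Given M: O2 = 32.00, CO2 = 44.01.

Mass of pure O2 = 41.84 g × 0.860 = 35.982 g.
n(O2) = 35.982 g / 32.00 g/mol = 1.1245 mol.
From the equation the O2:CO2 mole ratio is 13:8, so n(CO2) = 1.1245 × 8/13 = 0.69197 mol.
Mass of CO2 = 0.69197 mol × 44.01 g/mol = 30.454 g.

30.45 g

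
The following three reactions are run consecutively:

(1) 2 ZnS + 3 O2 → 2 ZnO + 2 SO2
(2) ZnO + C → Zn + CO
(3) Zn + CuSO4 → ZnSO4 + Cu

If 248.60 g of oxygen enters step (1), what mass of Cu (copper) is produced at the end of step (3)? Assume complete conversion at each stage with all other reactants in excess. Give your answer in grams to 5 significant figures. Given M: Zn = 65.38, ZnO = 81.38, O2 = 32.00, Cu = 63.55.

n(O2) = 248.60 / 32.00 = 7.76875 mol.
Reaction (1): O2→ZnO ratio 3:2 ⇒ n(ZnO) = 5.17917 mol.
Reaction (2): ZnO→Zn ratio 1:1 ⇒ n(Zn) = 5.17917 mol.
Reaction (3): Zn→Cu ratio 1:1 ⇒ n(Cu) = 5.17917 mol.
Mass of Cu = 5.17917 × 63.55 = 329.136 g.

329.14 g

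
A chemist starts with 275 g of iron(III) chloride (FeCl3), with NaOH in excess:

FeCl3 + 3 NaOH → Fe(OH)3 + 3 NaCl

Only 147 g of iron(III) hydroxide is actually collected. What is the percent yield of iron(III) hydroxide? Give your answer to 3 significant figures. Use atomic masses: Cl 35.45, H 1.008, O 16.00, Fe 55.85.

M(FeCl3) = 55.85 + 3(35.45) = 162.20 g/mol.
M(Fe(OH)3) = 55.85 + 3(16.00) + 3(1.008) = 106.874 g/mol.
n(FeCl3) = 275.0 g / 162.20 g/mol = 1.695 mol.
From the equation the FeCl3:Fe(OH)3 mole ratio is 1:1, so n(Fe(OH)3) = 1.695 × 1/1 = 1.695 mol.
Mass of Fe(OH)3 = 1.695 mol × 106.874 g/mol = 181.2 g.
This is the theoretical yield. Percent yield = 147 g / 181.2 g × 100% = 81.13%.

81.1 %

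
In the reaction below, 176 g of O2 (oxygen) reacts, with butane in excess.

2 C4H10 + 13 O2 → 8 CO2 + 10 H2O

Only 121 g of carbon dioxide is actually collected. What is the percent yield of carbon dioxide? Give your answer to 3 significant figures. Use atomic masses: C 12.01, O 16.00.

M(O2) = 2(16.00) = 32.00 g/mol.
M(CO2) = 12.01 + 2(16.00) = 44.01 g/mol.
n(O2) = 176.0 g / 32.00 g/mol = 5.500 mol.
From the equation the O2:CO2 mole ratio is 13:8, so n(CO2) = 5.500 × 8/13 = 3.385 mol.
Mass of CO2 = 3.385 mol × 44.01 g/mol = 149.0 g.
This is the theoretical yield. Percent yield = 121 g / 149.0 g × 100% = 81.23%.

81.2 %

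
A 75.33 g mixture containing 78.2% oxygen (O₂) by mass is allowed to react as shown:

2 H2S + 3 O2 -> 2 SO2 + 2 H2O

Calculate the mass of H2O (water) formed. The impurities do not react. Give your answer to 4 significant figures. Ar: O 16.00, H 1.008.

22.11 g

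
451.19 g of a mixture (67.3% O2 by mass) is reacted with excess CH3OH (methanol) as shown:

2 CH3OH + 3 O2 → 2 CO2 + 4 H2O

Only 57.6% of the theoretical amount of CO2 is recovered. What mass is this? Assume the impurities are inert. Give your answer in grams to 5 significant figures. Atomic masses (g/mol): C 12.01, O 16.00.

160.36 g

Pure O2 available = 451.19 g × 0.673 = 303.651 g.
M(O2) = 2(16.00) = 32.00 g/mol.
M(CO2) = 12.01 + 2(16.00) = 44.01 g/mol.
n(O2) = 303.651 g / 32.00 g/mol = 9.48909 mol.
From the equation the O2:CO2 mole ratio is 3:2, so n(CO2) = 9.48909 × 2/3 = 6.32606 mol.
Mass of CO2 = 6.32606 mol × 44.01 g/mol = 278.410 g.
Actual mass collected = 278.410 g × 0.576 = 160.364 g.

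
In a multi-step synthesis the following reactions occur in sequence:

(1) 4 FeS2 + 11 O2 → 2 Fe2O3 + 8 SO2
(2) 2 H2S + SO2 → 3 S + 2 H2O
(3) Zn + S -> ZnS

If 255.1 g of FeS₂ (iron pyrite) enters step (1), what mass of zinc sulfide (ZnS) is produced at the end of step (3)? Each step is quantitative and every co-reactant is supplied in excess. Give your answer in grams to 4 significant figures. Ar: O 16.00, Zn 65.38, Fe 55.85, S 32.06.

M(FeS2) = 55.85 + 2(32.06) = 119.97 g/mol.
M(ZnS) = 65.38 + 32.06 = 97.44 g/mol.
n(FeS2) = 255.1 / 119.97 = 2.1264 mol.
Reaction (1): FeS2→SO2 ratio 4:8 ⇒ n(SO2) = 4.2527 mol.
Reaction (2): SO2→S ratio 1:3 ⇒ n(S) = 12.758 mol.
Reaction (3): S→ZnS ratio 1:1 ⇒ n(ZnS) = 12.758 mol.
Mass of ZnS = 12.758 × 97.44 = 1243.2 g.

1243 g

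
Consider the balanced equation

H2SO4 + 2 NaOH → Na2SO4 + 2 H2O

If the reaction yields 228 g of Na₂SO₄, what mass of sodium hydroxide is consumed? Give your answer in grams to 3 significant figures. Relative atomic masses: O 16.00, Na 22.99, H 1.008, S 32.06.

128 g

M(Na2SO4) = 2(22.99) + 32.06 + 4(16.00) = 142.04 g/mol.
M(NaOH) = 22.99 + 16.00 + 1.008 = 39.998 g/mol.
n(Na2SO4) = 228.0 g / 142.04 g/mol = 1.605 mol.
From the equation the Na2SO4:NaOH mole ratio is 1:2, so n(NaOH) = 1.605 × 2/1 = 3.210 mol.
Mass of NaOH = 3.210 mol × 39.998 g/mol = 128.4 g.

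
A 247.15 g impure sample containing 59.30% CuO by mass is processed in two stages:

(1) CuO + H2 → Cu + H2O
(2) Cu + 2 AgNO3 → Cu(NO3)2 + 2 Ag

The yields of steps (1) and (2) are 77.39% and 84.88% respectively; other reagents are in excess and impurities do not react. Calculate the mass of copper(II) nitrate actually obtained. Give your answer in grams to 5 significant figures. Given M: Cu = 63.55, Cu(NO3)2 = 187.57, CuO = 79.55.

227.00 g

Pure CuO = 247.15 × 0.5930 = 146.560 g.
n(CuO) = 146.560 / 79.55 = 1.84236 mol.
Step 1 (CuO:Cu = 1:1): theoretical n(Cu) = 1.84236 mol; at 77.39% yield, n(Cu) = 1.42580 mol.
Step 2 (Cu:Cu(NO3)2 = 1:1): theoretical n(Cu(NO3)2) = 1.42580 mol, so theoretical mass = 1.42580 × 187.57 = 267.438 g.
At 84.88% yield, actual mass of Cu(NO3)2 = 267.438 × 0.8488 = 227.001 g.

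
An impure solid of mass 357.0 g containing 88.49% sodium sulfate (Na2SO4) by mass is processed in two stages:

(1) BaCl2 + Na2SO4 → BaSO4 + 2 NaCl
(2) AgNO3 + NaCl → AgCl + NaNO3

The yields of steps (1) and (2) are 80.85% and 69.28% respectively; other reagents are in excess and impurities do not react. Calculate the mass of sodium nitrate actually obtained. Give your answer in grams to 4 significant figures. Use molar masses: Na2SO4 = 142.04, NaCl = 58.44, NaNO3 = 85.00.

211.8 g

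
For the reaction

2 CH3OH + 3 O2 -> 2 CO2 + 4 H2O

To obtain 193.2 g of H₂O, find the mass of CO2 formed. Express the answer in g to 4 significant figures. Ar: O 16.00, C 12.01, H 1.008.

M(H2O) = 2(1.008) + 16.00 = 18.016 g/mol.
M(CO2) = 12.01 + 2(16.00) = 44.01 g/mol.
n(H2O) = 193.20 g / 18.016 g/mol = 10.724 mol.
From the equation the H2O:CO2 mole ratio is 4:2, so n(CO2) = 10.724 × 2/4 = 5.3619 mol.
Mass of CO2 = 5.3619 mol × 44.01 g/mol = 235.98 g.

236.0 g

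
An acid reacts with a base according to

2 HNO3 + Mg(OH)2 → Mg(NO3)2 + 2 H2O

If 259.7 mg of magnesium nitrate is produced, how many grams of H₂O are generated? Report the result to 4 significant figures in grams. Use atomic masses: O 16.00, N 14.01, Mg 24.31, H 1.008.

0.06309 g

M(Mg(NO3)2) = 24.31 + 2(14.01) + 6(16.00) = 148.33 g/mol.
M(H2O) = 2(1.008) + 16.00 = 18.016 g/mol.
Convert: 259.7 mg = 0.25970 g.
n(Mg(NO3)2) = 0.25970 g / 148.33 g/mol = 0.0017508 mol.
From the equation the Mg(NO3)2:H2O mole ratio is 1:2, so n(H2O) = 0.0017508 × 2/1 = 0.0035017 mol.
Mass of H2O = 0.0035017 mol × 18.016 g/mol = 0.063086 g.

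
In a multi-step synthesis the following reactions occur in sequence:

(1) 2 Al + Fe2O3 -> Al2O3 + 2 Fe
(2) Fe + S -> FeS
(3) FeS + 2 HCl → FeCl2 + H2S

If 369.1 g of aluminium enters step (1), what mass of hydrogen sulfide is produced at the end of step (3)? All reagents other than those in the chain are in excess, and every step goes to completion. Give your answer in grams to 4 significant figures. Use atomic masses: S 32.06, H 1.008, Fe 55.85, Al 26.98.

M(Al) = 26.98 g/mol.
M(H2S) = 2(1.008) + 32.06 = 34.076 g/mol.
n(Al) = 369.1 / 26.98 = 13.681 mol.
Reaction (1): Al→Fe ratio 2:2 ⇒ n(Fe) = 13.681 mol.
Reaction (2): Fe→FeS ratio 1:1 ⇒ n(FeS) = 13.681 mol.
Reaction (3): FeS→H2S ratio 1:1 ⇒ n(H2S) = 13.681 mol.
Mass of H2S = 13.681 × 34.076 = 466.18 g.

466.2 g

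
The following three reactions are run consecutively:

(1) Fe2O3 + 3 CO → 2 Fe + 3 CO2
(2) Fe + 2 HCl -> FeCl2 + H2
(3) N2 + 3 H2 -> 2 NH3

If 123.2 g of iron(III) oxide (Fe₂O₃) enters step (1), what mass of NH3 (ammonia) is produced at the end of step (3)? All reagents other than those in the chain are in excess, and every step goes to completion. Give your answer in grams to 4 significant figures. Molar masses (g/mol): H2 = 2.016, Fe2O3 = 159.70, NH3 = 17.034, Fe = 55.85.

17.52 g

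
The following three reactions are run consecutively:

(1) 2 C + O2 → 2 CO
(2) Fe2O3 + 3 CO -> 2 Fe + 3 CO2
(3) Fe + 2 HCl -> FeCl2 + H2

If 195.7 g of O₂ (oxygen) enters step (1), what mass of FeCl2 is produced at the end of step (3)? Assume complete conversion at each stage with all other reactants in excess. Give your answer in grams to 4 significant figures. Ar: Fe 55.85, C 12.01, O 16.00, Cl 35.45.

M(O2) = 2(16.00) = 32.00 g/mol.
M(FeCl2) = 55.85 + 2(35.45) = 126.75 g/mol.
n(O2) = 195.7 / 32.00 = 6.1156 mol.
Reaction (1): O2→CO ratio 1:2 ⇒ n(CO) = 12.231 mol.
Reaction (2): CO→Fe ratio 3:2 ⇒ n(Fe) = 8.1542 mol.
Reaction (3): Fe→FeCl2 ratio 1:1 ⇒ n(FeCl2) = 8.1542 mol.
Mass of FeCl2 = 8.1542 × 126.75 = 1033.5 g.

1034 g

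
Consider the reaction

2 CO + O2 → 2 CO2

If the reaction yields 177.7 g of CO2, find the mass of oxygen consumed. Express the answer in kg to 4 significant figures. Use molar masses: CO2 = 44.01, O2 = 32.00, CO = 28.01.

n(CO2) = 177.70 g / 44.01 g/mol = 4.0377 mol.
From the equation the CO2:O2 mole ratio is 2:1, so n(O2) = 4.0377 × 1/2 = 2.0189 mol.
Mass of O2 = 2.0189 mol × 32.00 g/mol = 64.603 g.
Converting to kg: 64.603 g = 0.06460 kg.

0.06460 kg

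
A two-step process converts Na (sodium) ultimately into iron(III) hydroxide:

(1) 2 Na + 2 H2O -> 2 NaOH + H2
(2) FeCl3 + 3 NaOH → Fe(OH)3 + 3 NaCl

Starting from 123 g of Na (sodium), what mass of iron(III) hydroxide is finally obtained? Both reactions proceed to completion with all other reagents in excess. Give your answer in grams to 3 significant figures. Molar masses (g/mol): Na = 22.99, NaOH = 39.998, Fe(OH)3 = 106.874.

n(Na) = 123.0 / 22.99 = 5.350 mol.
Step 1 gives a 2:2 ratio of Na to NaOH, so n(NaOH) = 5.350 mol.
In step 2 the NaOH:Fe(OH)3 ratio is 3:1, so n(Fe(OH)3) = 1.783 mol.
Mass of Fe(OH)3 = 1.783 × 106.874 = 190.6 g.

191 g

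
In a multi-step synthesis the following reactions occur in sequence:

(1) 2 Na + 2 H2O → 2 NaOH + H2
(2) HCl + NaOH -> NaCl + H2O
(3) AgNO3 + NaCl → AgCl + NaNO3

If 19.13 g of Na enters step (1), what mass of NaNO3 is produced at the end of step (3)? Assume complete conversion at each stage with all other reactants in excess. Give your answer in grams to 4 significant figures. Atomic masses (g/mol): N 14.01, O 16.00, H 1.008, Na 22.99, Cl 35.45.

70.73 g

M(Na) = 22.99 g/mol.
M(NaNO3) = 22.99 + 14.01 + 3(16.00) = 85.00 g/mol.
n(Na) = 19.13 / 22.99 = 0.83210 mol.
Reaction (1): Na→NaOH ratio 2:2 ⇒ n(NaOH) = 0.83210 mol.
Reaction (2): NaOH→NaCl ratio 1:1 ⇒ n(NaCl) = 0.83210 mol.
Reaction (3): NaCl→NaNO3 ratio 1:1 ⇒ n(NaNO3) = 0.83210 mol.
Mass of NaNO3 = 0.83210 × 85.00 = 70.729 g.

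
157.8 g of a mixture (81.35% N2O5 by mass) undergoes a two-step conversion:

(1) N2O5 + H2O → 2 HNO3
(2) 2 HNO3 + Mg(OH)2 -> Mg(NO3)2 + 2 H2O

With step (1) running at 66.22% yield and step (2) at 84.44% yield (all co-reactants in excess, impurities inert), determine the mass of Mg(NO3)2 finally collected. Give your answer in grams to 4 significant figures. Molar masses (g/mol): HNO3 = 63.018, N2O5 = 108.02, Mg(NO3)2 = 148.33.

Pure N2O5 = 157.8 × 0.8135 = 128.37 g.
n(N2O5) = 128.37 / 108.02 = 1.1884 mol.
Step 1 (N2O5:HNO3 = 1:2): theoretical n(HNO3) = 2.3768 mol; at 66.22% yield, n(HNO3) = 1.5739 mol.
Step 2 (HNO3:Mg(NO3)2 = 2:1): theoretical n(Mg(NO3)2) = 0.78695 mol, so theoretical mass = 0.78695 × 148.33 = 116.73 g.
At 84.44% yield, actual mass of Mg(NO3)2 = 116.73 × 0.8444 = 98.566 g.

98.57 g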